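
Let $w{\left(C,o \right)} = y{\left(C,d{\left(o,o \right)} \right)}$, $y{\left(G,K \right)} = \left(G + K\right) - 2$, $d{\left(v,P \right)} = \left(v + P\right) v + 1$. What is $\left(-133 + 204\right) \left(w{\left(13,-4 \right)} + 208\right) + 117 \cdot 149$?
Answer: $35325$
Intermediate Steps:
$d{\left(v,P \right)} = 1 + v \left(P + v\right)$ ($d{\left(v,P \right)} = \left(P + v\right) v + 1 = v \left(P + v\right) + 1 = 1 + v \left(P + v\right)$)
$y{\left(G,K \right)} = -2 + G + K$
$w{\left(C,o \right)} = -1 + C + 2 o^{2}$ ($w{\left(C,o \right)} = -2 + C + \left(1 + o^{2} + o o\right) = -2 + C + \left(1 + o^{2} + o^{2}\right) = -2 + C + \left(1 + 2 o^{2}\right) = -1 + C + 2 o^{2}$)
$\left(-133 + 204\right) \left(w{\left(13,-4 \right)} + 208\right) + 117 \cdot 149 = \left(-133 + 204\right) \left(\left(-1 + 13 + 2 \left(-4\right)^{2}\right) + 208\right) + 117 \cdot 149 = 71 \left(\left(-1 + 13 + 2 \cdot 16\right) + 208\right) + 17433 = 71 \left(\left(-1 + 13 + 32\right) + 208\right) + 17433 = 71 \left(44 + 208\right) + 17433 = 71 \cdot 252 + 17433 = 17892 + 17433 = 35325$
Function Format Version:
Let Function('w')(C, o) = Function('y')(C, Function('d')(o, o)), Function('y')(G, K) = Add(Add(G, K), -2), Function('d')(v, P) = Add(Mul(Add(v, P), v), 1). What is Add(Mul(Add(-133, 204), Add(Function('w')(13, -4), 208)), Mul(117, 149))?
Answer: 35325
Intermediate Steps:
Function('d')(v, P) = Add(1, Mul(v, Add(P, v))) (Function('d')(v, P) = Add(Mul(Add(P, v), v), 1) = Add(Mul(v, Add(P, v)), 1) = Add(1, Mul(v, Add(P, v))))
Function('y')(G, K) = Add(-2, G, K)
Function('w')(C, o) = Add(-1, C, Mul(2, Pow(o, 2))) (Function('w')(C, o) = Add(-2, C, Add(1, Pow(o, 2), Mul(o, o))) = Add(-2, C, Add(1, Pow(o, 2), Pow(o, 2))) = Add(-2, C, Add(1, Mul(2, Pow(o, 2)))) = Add(-1, C, Mul(2, Pow(o, 2))))
Add(Mul(Add(-133, 204), Add(Function('w')(13, -4), 208)), Mul(117, 149)) = Add(Mul(Add(-133, 204), Add(Add(-1, 13, Mul(2, Pow(-4, 2))), 208)), Mul(117, 149)) = Add(Mul(71, Add(Add(-1, 13, Mul(2, 16)), 208)), 17433) = Add(Mul(71, Add(Add(-1, 13, 32), 208)), 17433) = Add(Mul(71, Add(44, 208)), 17433) = Add(Mul(71, 252), 17433) = Add(17892, 17433) = 35325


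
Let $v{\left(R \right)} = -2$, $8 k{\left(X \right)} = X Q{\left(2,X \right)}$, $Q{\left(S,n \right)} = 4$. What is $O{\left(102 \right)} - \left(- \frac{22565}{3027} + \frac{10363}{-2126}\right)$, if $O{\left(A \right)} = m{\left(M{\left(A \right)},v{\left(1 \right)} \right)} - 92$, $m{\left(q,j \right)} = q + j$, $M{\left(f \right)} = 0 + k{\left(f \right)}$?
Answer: $- \frac{197380295}{6435402} \approx -30.671$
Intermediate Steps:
$k{\left(X \right)} = \frac{X}{2}$ ($k{\left(X \right)} = \frac{X 4}{8} = \frac{4 X}{8} = \frac{X}{2}$)
$M{\left(f \right)} = \frac{f}{2}$ ($M{\left(f \right)} = 0 + \frac{f}{2} = \frac{f}{2}$)
$m{\left(q,j \right)} = j + q$
$O{\left(A \right)} = -94 + \frac{A}{2}$ ($O{\left(A \right)} = \left(-2 + \frac{A}{2}\right) - 92 = -94 + \frac{A}{2}$)
$O{\left(102 \right)} - \left(- \frac{22565}{3027} + \frac{10363}{-2126}\right) = \left(-94 + \frac{1}{2} \cdot 102\right) - \left(- \frac{22565}{3027} + \frac{10363}{-2126}\right) = \left(-94 + 51\right) - \left(\left(-22565\right) \frac{1}{3027} + 10363 \left(- \frac{1}{2126}\right)\right) = -43 - \left(- \frac{22565}{3027} - \frac{10363}{2126}\right) = -43 - - \frac{79341991}{6435402} = -43 + \frac{79341991}{6435402} = - \frac{197380295}{6435402}$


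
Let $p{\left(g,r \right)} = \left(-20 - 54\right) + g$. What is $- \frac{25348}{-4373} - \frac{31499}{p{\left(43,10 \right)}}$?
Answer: $\frac{138530915}{135563} \approx 1021.9$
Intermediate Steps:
$p{\left(g,r \right)} = -74 + g$
$- \frac{25348}{-4373} - \frac{31499}{p{\left(43,10 \right)}} = - \frac{25348}{-4373} - \frac{31499}{-74 + 43} = \left(-25348\right) \left(- \frac{1}{4373}\right) - \frac{31499}{-31} = \frac{25348}{4373} - - \frac{31499}{31} = \frac{25348}{4373} + \frac{31499}{31} = \frac{138530915}{135563}$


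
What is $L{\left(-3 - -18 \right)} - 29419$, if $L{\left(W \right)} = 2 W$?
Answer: $-29389$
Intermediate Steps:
$L{\left(-3 - -18 \right)} - 29419 = 2 \left(-3 - -18\right) - 29419 = 2 \left(-3 + 18\right) - 29419 = 2 \cdot 15 - 29419 = 30 - 29419 = -29389$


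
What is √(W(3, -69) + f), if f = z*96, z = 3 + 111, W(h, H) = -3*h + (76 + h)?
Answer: √11014 ≈ 104.95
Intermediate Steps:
W(h, H) = 76 - 2*h
z = 114
f = 10944 (f = 114*96 = 10944)
√(W(3, -69) + f) = √((76 - 2*3) + 10944) = √((76 - 6) + 10944) = √(70 + 10944) = √11014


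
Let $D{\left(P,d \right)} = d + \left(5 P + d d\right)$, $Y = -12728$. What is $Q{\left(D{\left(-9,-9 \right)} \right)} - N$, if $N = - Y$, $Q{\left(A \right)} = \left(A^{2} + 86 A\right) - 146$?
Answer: $-9823$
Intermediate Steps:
$D{\left(P,d \right)} = d + d^{2} + 5 P$ ($D{\left(P,d \right)} = d + \left(5 P + d^{2}\right) = d + \left(d^{2} + 5 P\right) = d + d^{2} + 5 P$)
$Q{\left(A \right)} = -146 + A^{2} + 86 A$
$N = 12728$ ($N = \left(-1\right) \left(-12728\right) = 12728$)
$Q{\left(D{\left(-9,-9 \right)} \right)} - N = \left(-146 + \left(-9 + \left(-9\right)^{2} + 5 \left(-9\right)\right)^{2} + 86 \left(-9 + \left(-9\right)^{2} + 5 \left(-9\right)\right)\right) - 12728 = \left(-146 + \left(-9 + 81 - 45\right)^{2} + 86 \left(-9 + 81 - 45\right)\right) - 12728 = \left(-146 + 27^{2} + 86 \cdot 27\right) - 12728 = \left(-146 + 729 + 2322\right) - 12728 = 2905 - 12728 = -9823$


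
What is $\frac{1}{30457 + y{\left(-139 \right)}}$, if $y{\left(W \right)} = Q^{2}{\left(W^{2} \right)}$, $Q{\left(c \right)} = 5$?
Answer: $\frac{1}{30482} \approx 3.2806 \cdot 10^{-5}$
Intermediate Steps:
$y{\left(W \right)} = 25$ ($y{\left(W \right)} = 5^{2} = 25$)
$\frac{1}{30457 + y{\left(-139 \right)}} = \frac{1}{30457 + 25} = \frac{1}{30482}$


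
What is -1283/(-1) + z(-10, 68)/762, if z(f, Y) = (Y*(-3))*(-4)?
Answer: 163077/127 ≈ 1284.1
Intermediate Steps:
z(f, Y) = 12*Y (z(f, Y) = -3*Y*(-4) = 12*Y)
-1283/(-1) + z(-10, 68)/762 = -1283/(-1) + (12*68)/762 = -1283*(-1) + 816*(1/762) = 1283 + 136/127 = 163077/127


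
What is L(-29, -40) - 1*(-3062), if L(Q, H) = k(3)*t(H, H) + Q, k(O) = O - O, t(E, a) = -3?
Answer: 3033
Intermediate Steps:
k(O) = 0
L(Q, H) = Q (L(Q, H) = 0*(-3) + Q = 0 + Q = Q)
L(-29, -40) - 1*(-3062) = -29 - 1*(-3062) = -29 + 3062 = 3033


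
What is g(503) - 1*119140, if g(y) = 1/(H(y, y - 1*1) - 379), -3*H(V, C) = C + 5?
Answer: -65288721/548 ≈ -1.1914e+5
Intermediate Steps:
H(V, C) = -5/3 - C/3 (H(V, C) = -(C + 5)/3 = -(5 + C)/3 = -5/3 - C/3)
g(y) = 1/(-1141/3 - y/3) (g(y) = 1/((-5/3 - (y - 1*1)/3) - 379) = 1/((-5/3 - (y - 1)/3) - 379) = 1/((-5/3 - (-1 + y)/3) - 379) = 1/((-5/3 + (⅓ - y/3)) - 379) = 1/((-4/3 - y/3) - 379) = 1/(-1141/3 - y/3))
g(503) - 1*119140 = -3/(1141 + 503) - 1*119140 = -3/1644 - 119140 = -3*1/1644 - 119140 = -1/548 - 119140 = -65288721/548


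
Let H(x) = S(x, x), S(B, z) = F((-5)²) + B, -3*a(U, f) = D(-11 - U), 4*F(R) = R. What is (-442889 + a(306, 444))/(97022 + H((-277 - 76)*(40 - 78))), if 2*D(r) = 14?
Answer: -5314696/1325307 ≈ -4.0102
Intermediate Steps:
F(R) = R/4
D(r) = 7 (D(r) = (½)*14 = 7)
a(U, f) = -7/3 (a(U, f) = -⅓*7 = -7/3)
S(B, z) = 25/4 + B (S(B, z) = (¼)*(-5)² + B = (¼)*25 + B = 25/4 + B)
H(x) = 25/4 + x
(-442889 + a(306, 444))/(97022 + H((-277 - 76)*(40 - 78))) = (-442889 - 7/3)/(97022 + (25/4 + (-277 - 76)*(40 - 78))) = -1328674/(3*(97022 + (25/4 - 353*(-38)))) = -1328674/(3*(97022 + (25/4 + 13414))) = -1328674/(3*(97022 + 53681/4)) = -1328674/(3*441769/4) = -1328674/3*4/441769 = -5314696/1325307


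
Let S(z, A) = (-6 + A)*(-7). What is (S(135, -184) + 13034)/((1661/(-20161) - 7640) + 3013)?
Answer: -24132717/7773884 ≈ -3.1043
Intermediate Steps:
S(z, A) = 42 - 7*A
(S(135, -184) + 13034)/((1661/(-20161) - 7640) + 3013) = ((42 - 7*(-184)) + 13034)/((1661/(-20161) - 7640) + 3013) = ((42 + 1288) + 13034)/((1661*(-1/20161) - 7640) + 3013) = (1330 + 13034)/((-1661/20161 - 7640) + 3013) = 14364/(-154031701/20161 + 3013) = 14364/(-93286608/20161) = 14364*(-20161/93286608) = -24132717/7773884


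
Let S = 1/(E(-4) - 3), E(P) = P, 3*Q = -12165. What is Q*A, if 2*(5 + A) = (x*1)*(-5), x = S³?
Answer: 13888375/686 ≈ 20245.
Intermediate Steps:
Q = -4055 (Q = (⅓)*(-12165) = -4055)
S = -⅐ (S = 1/(-4 - 3) = 1/(-7) = -⅐ ≈ -0.14286)
x = -1/343 (x = (-⅐)³ = -1/343 ≈ -0.0029155)
A = -3425/686 (A = -5 + (-1/343*1*(-5))/2 = -5 + (-1/343*(-5))/2 = -5 + (½)*(5/343) = -5 + 5/686 = -3425/686 ≈ -4.9927)
Q*A = -4055*(-3425/686) = 13888375/686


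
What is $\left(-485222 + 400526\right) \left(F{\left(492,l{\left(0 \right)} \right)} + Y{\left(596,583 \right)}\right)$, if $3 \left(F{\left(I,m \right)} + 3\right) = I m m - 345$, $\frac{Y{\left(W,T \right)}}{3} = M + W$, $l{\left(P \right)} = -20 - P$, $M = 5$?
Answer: $-5698770360$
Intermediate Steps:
$Y{\left(W,T \right)} = 15 + 3 W$ ($Y{\left(W,T \right)} = 3 \left(5 + W\right) = 15 + 3 W$)
$F{\left(I,m \right)} = -118 + \frac{I m^{2}}{3}$ ($F{\left(I,m \right)} = -3 + \frac{I m m - 345}{3} = -3 + \frac{I m^{2} - 345}{3} = -3 + \frac{-345 + I m^{2}}{3} = -3 + \left(-115 + \frac{I m^{2}}{3}\right) = -118 + \frac{I m^{2}}{3}$)
$\left(-485222 + 400526\right) \left(F{\left(492,l{\left(0 \right)} \right)} + Y{\left(596,583 \right)}\right) = \left(-485222 + 400526\right) \left(\left(-118 + \frac{1}{3} \cdot 492 \left(-20 - 0\right)^{2}\right) + \left(15 + 3 \cdot 596\right)\right) = - 84696 \left(\left(-118 + \frac{1}{3} \cdot 492 \left(-20 + 0\right)^{2}\right) + \left(15 + 1788\right)\right) = - 84696 \left(\left(-118 + \frac{1}{3} \cdot 492 \left(-20\right)^{2}\right) + 1803\right) = - 84696 \left(\left(-118 + \frac{1}{3} \cdot 492 \cdot 400\right) + 1803\right) = - 84696 \left(\left(-118 + 65600\right) + 1803\right) = - 84696 \left(65482 + 1803\right) = \left(-84696\right) 67285 = -5698770360$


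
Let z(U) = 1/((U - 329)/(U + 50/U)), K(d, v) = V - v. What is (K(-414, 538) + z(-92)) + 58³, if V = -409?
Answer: 3760203647/19366 ≈ 1.9417e+5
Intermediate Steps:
K(d, v) = -409 - v
z(U) = (U + 50/U)/(-329 + U) (z(U) = 1/((-329 + U)/(U + 50/U)) = (U + 50/U)/(-329 + U))
(K(-414, 538) + z(-92)) + 58³ = ((-409 - 1*538) + (50 + (-92)²)/((-92)*(-329 - 92))) + 58³ = ((-409 - 538) - 1/92*(50 + 8464)/(-421)) + 195112 = (-947 - 1/92*(-1/421)*8514) + 195112 = (-947 + 4257/19366) + 195112 = -18335345/19366 + 195112 = 3760203647/19366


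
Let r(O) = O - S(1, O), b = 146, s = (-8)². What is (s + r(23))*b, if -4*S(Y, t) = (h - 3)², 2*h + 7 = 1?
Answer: 14016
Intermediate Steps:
h = -3 (h = -7/2 + (½)*1 = -7/2 + ½ = -3)
S(Y, t) = -9 (S(Y, t) = -(-3 - 3)²/4 = -¼*(-6)² = -¼*36 = -9)
s = 64
r(O) = 9 + O (r(O) = O - 1*(-9) = O + 9 = 9 + O)
(s + r(23))*b = (64 + (9 + 23))*146 = (64 + 32)*146 = 96*146 = 14016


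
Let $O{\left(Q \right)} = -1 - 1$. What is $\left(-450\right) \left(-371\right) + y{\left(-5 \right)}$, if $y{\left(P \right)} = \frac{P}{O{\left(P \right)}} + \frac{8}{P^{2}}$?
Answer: $\frac{8347641}{50} \approx 1.6695 \cdot 10^{5}$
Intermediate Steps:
$O{\left(Q \right)} = -2$
$y{\left(P \right)} = \frac{8}{P^{2}} - \frac{P}{2}$ ($y{\left(P \right)} = \frac{P}{-2} + \frac{8}{P^{2}} = P \left(- \frac{1}{2}\right) + \frac{8}{P^{2}} = - \frac{P}{2} + \frac{8}{P^{2}} = \frac{8}{P^{2}} - \frac{P}{2}$)
$\left(-450\right) \left(-371\right) + y{\left(-5 \right)} = \left(-450\right) \left(-371\right) + \left(\frac{8}{25} - - \frac{5}{2}\right) = 166950 + \left(8 \cdot \frac{1}{25} + \frac{5}{2}\right) = 166950 + \left(\frac{8}{25} + \frac{5}{2}\right) = 166950 + \frac{141}{50} = \frac{8347641}{50}$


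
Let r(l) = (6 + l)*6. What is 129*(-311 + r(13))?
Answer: -25413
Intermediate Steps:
r(l) = 36 + 6*l
129*(-311 + r(13)) = 129*(-311 + (36 + 6*13)) = 129*(-311 + (36 + 78)) = 129*(-311 + 114) = 129*(-197) = -25413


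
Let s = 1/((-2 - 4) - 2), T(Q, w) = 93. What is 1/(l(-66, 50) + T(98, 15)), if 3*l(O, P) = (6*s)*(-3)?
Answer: 4/375 ≈ 0.010667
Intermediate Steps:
s = -1/8 (s = 1/(-6 - 2) = 1/(-8) = -1/8 ≈ -0.12500)
l(O, P) = 3/4 (l(O, P) = ((6*(-1/8))*(-3))/3 = (-3/4*(-3))/3 = (1/3)*(9/4) = 3/4)
1/(l(-66, 50) + T(98, 15)) = 1/(3/4 + 93) = 1/(375/4) = 4/375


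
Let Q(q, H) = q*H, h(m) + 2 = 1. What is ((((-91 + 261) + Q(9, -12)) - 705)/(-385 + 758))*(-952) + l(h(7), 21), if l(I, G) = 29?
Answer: 622953/373 ≈ 1670.1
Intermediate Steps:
h(m) = -1 (h(m) = -2 + 1 = -1)
Q(q, H) = H*q
((((-91 + 261) + Q(9, -12)) - 705)/(-385 + 758))*(-952) + l(h(7), 21) = ((((-91 + 261) - 12*9) - 705)/(-385 + 758))*(-952) + 29 = (((170 - 108) - 705)/373)*(-952) + 29 = ((62 - 705)*(1/373))*(-952) + 29 = -643*1/373*(-952) + 29 = -643/373*(-952) + 29 = 612136/373 + 29 = 622953/373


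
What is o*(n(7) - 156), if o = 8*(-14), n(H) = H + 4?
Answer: 16240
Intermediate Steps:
n(H) = 4 + H
o = -112
o*(n(7) - 156) = -112*((4 + 7) - 156) = -112*(11 - 156) = -112*(-145) = 16240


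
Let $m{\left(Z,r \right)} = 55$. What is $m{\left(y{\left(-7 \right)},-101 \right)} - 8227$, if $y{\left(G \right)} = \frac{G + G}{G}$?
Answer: $-8172$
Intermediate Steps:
$y{\left(G \right)} = 2$ ($y{\left(G \right)} = \frac{2 G}{G} = 2$)
$m{\left(y{\left(-7 \right)},-101 \right)} - 8227 = 55 - 8227 = -8172$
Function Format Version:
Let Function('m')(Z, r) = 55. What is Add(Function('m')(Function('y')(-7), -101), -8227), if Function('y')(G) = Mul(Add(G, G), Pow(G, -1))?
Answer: -8172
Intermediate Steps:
Function('y')(G) = 2 (Function('y')(G) = Mul(Mul(2, G), Pow(G, -1)) = 2)
Add(Function('m')(Function('y')(-7), -101), -8227) = Add(55, -8227) = -8172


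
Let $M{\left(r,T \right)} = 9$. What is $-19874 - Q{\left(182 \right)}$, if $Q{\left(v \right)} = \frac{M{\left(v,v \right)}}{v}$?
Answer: $- \frac{3617077}{182} \approx -19874.0$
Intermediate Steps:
$Q{\left(v \right)} = \frac{9}{v}$
$-19874 - Q{\left(182 \right)} = -19874 - \frac{9}{182} = - \frac{3617077}{182}$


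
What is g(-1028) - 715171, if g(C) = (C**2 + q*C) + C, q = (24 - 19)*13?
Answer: 273765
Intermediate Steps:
q = 65 (q = 5*13 = 65)
g(C) = C**2 + 66*C (g(C) = (C**2 + 65*C) + C = C**2 + 66*C)
g(-1028) - 715171 = -1028*(66 - 1028) - 715171 = -1028*(-962) - 715171 = 988936 - 715171 = 273765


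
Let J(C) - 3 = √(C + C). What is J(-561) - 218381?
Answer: -218378 + I*√1122 ≈ -2.1838e+5 + 33.496*I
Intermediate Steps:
J(C) = 3 + √2*√C (J(C) = 3 + √(C + C) = 3 + √(2*C) = 3 + √2*√C)
J(-561) - 218381 = (3 + √2*√(-561)) - 218381 = (3 + √2*(I*√561)) - 218381 = (3 + I*√1122) - 218381 = -218378 + I*√1122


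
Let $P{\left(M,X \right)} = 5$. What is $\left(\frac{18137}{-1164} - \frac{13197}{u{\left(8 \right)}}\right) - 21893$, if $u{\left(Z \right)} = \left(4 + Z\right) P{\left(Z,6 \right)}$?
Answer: $- \frac{64394027}{2910} \approx -22129.0$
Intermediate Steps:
$u{\left(Z \right)} = 20 + 5 Z$ ($u{\left(Z \right)} = \left(4 + Z\right) 5 = 20 + 5 Z$)
$\left(\frac{18137}{-1164} - \frac{13197}{u{\left(8 \right)}}\right) - 21893 = \left(\frac{18137}{-1164} - \frac{13197}{20 + 5 \cdot 8}\right) - 21893 = \left(18137 \left(- \frac{1}{1164}\right) - \frac{13197}{20 + 40}\right) - 21893 = \left(- \frac{18137}{1164} - \frac{13197}{60}\right) - 21893 = \left(- \frac{18137}{1164} - \frac{4399}{20}\right) - 21893 = - \frac{685397}{2910} - 21893 = - \frac{64394027}{2910}$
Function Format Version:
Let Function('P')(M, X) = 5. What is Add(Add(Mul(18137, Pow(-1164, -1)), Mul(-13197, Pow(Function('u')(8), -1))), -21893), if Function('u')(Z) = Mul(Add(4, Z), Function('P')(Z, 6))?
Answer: Rational(-64394027, 2910) ≈ -22129.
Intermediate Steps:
Function('u')(Z) = Add(20, Mul(5, Z)) (Function('u')(Z) = Mul(Add(4, Z), 5) = Add(20, Mul(5, Z)))
Add(Add(Mul(18137, Pow(-1164, -1)), Mul(-13197, Pow(Function('u')(8), -1))), -21893) = Add(Add(Mul(18137, Pow(-1164, -1)), Mul(-13197, Pow(Add(20, Mul(5, 8)), -1))), -21893) = Add(Add(Mul(18137, Rational(-1, 1164)), Mul(-13197, Pow(Add(20, 40), -1))), -21893) = Add(Add(Rational(-18137, 1164), Mul(-13197, Pow(60, -1))), -21893) = Add(Add(Rational(-18137, 1164), Mul(-13197, Rational(1, 60))), -21893) = Add(Add(Rational(-18137, 1164), Rational(-4399, 20)), -21893) = Add(Rational(-685397, 2910), -21893) = Rational(-64394027, 2910)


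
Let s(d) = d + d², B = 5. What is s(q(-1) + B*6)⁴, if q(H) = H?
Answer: 572897610000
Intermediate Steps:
s(q(-1) + B*6)⁴ = ((-1 + 5*6)*(1 + (-1 + 5*6)))⁴ = ((-1 + 30)*(1 + (-1 + 30)))⁴ = (29*(1 + 29))⁴ = (29*30)⁴ = 870⁴ = 572897610000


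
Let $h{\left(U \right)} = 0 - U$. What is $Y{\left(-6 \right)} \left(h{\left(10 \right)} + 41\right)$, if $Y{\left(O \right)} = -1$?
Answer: $-31$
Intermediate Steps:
$h{\left(U \right)} = - U$
$Y{\left(-6 \right)} \left(h{\left(10 \right)} + 41\right) = - (\left(-1\right) 10 + 41) = - (-10 + 41) = \left(-1\right) 31 = -31$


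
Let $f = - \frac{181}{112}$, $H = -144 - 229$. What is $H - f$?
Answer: $- \frac{41595}{112} \approx -371.38$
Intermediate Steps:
$H = -373$
$f = - \frac{181}{112}$ ($f = \left(-181\right) \frac{1}{112} = - \frac{181}{112} \approx -1.6161$)
$H - f = -373 - - \frac{181}{112} = -373 + \frac{181}{112} = - \frac{41595}{112}$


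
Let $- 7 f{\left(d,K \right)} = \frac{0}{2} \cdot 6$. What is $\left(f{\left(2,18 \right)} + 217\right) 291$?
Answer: $63147$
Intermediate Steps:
$f{\left(d,K \right)} = 0$ ($f{\left(d,K \right)} = - \frac{\frac{0}{2} \cdot 6}{7} = - \frac{0 \cdot \frac{1}{2} \cdot 6}{7} = - \frac{0 \cdot 6}{7} = \left(- \frac{1}{7}\right) 0 = 0$)
$\left(f{\left(2,18 \right)} + 217\right) 291 = \left(0 + 217\right) 291 = 217 \cdot 291 = 63147$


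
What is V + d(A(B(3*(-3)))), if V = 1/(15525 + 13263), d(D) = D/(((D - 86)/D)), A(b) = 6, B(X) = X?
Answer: -16192/35985 ≈ -0.44997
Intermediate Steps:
d(D) = D**2/(-86 + D) (d(D) = D/(((-86 + D)/D)) = D*(D/(-86 + D)) = D**2/(-86 + D))
V = 1/28788 ≈ 3.4737e-5
V + d(A(B(3*(-3)))) = 1/28788 + 6**2/(-86 + 6) = 1/28788 + 36/(-80) = 1/28788 + 36*(-1/80) = 1/28788 - 9/20 = -16192/35985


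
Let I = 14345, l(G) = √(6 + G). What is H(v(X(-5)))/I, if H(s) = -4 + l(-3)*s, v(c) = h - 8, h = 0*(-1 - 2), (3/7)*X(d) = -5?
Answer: -4/14345 - 8*√3/14345 ≈ -0.0012448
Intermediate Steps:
X(d) = -35/3 (X(d) = (7/3)*(-5) = -35/3)
h = 0 (h = 0*(-3) = 0)
v(c) = -8 (v(c) = 0 - 8 = -8)
H(s) = -4 + s*√3 (H(s) = -4 + √(6 - 3)*s = -4 + √3*s = -4 + s*√3)
H(v(X(-5)))/I = (-4 - 8*√3)/14345 = (-4 - 8*√3)*(1/14345) = -4/14345 - 8*√3/14345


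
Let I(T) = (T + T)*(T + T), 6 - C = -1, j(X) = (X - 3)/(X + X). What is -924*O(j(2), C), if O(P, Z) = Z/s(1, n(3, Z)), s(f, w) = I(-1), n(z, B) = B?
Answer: -1617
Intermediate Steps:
j(X) = (-3 + X)/(2*X) (j(X) = (-3 + X)/((2*X)) = (-3 + X)*(1/(2*X)) = (-3 + X)/(2*X))
C = 7 (C = 6 - 1*(-1) = 6 + 1 = 7)
I(T) = 4*T**2 (I(T) = (2*T)*(2*T) = 4*T**2)
s(f, w) = 4 (s(f, w) = 4*(-1)**2 = 4*1 = 4)
O(P, Z) = Z/4
-924*O(j(2), C) = -231*7 = -924*7/4 = -1617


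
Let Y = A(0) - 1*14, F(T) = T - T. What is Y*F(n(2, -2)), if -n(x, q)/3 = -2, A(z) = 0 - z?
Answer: 0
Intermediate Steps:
A(z) = -z
n(x, q) = 6 (n(x, q) = -3*(-2) = 6)
F(T) = 0
Y = -14 (Y = -1*0 - 1*14 = 0 - 14 = -14)
Y*F(n(2, -2)) = -14*0 = 0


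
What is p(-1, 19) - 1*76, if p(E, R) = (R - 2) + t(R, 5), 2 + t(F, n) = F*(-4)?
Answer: -137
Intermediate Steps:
t(F, n) = -2 - 4*F (t(F, n) = -2 + F*(-4) = -2 - 4*F)
p(E, R) = -4 - 3*R (p(E, R) = (R - 2) + (-2 - 4*R) = (-2 + R) + (-2 - 4*R) = -4 - 3*R)
p(-1, 19) - 1*76 = (-4 - 3*19) - 1*76 = (-4 - 57) - 76 = -61 - 76 = -137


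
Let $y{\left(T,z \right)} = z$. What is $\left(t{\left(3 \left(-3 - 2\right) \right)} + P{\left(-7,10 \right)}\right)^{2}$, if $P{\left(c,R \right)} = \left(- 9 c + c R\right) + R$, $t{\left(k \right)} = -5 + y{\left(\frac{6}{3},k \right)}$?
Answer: $289$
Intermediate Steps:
$t{\left(k \right)} = -5 + k$
$P{\left(c,R \right)} = R - 9 c + R c$ ($P{\left(c,R \right)} = \left(- 9 c + R c\right) + R = R - 9 c + R c$)
$\left(t{\left(3 \left(-3 - 2\right) \right)} + P{\left(-7,10 \right)}\right)^{2} = \left(\left(-5 + 3 \left(-3 - 2\right)\right) + \left(10 - -63 + 10 \left(-7\right)\right)\right)^{2} = \left(\left(-5 + 3 \left(-5\right)\right) + \left(10 + 63 - 70\right)\right)^{2} = \left(\left(-5 - 15\right) + 3\right)^{2} = \left(-20 + 3\right)^{2} = \left(-17\right)^{2} = 289$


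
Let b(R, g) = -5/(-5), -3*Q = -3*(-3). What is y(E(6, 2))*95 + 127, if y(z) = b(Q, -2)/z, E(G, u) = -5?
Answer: 108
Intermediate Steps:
Q = -3 (Q = -(-1)*(-3) = -1/3*9 = -3)
b(R, g) = 1 (b(R, g) = -5*(-1/5) = 1)
y(z) = 1/z
y(E(6, 2))*95 + 127 = 95/(-5) + 127 = -1/5*95 + 127 = -19 + 127 = 108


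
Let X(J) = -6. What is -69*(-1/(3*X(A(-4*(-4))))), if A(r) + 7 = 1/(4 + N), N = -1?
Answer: -23/6 ≈ -3.8333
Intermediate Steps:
A(r) = -20/3 (A(r) = -7 + 1/(4 - 1) = -7 + 1/3 = -7 + ⅓ = -20/3)
-69*(-1/(3*X(A(-4*(-4))))) = -69/((-6*(-3))) = -69/18 = -69*1/18 = -23/6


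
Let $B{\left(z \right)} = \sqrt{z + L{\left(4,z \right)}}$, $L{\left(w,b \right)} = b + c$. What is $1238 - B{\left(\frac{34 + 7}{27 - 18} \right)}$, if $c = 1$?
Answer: $1238 - \frac{\sqrt{91}}{3} \approx 1234.8$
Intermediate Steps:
$L{\left(w,b \right)} = 1 + b$ ($L{\left(w,b \right)} = b + 1 = 1 + b$)
$B{\left(z \right)} = \sqrt{1 + 2 z}$ ($B{\left(z \right)} = \sqrt{z + \left(1 + z\right)} = \sqrt{1 + 2 z}$)
$1238 - B{\left(\frac{34 + 7}{27 - 18} \right)} = 1238 - \sqrt{1 + 2 \frac{34 + 7}{27 - 18}} = 1238 - \sqrt{1 + 2 \cdot \frac{41}{9}} = 1238 - \sqrt{1 + \frac{82}{9}} = 1238 - \sqrt{\frac{91}{9}} = 1238 - \frac{\sqrt{91}}{3}$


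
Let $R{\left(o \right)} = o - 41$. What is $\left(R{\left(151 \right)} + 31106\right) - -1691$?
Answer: $32907$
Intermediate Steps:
$R{\left(o \right)} = -41 + o$
$\left(R{\left(151 \right)} + 31106\right) - -1691 = \left(\left(-41 + 151\right) + 31106\right) - -1691 = \left(110 + 31106\right) + \left(1728 - 37\right) = 31216 + 1691 = 32907$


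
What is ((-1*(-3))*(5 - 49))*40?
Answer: -5280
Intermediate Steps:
((-1*(-3))*(5 - 49))*40 = (3*(-44))*40 = -132*40 = -5280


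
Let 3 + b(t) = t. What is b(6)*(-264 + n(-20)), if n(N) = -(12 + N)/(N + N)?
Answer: -3963/5 ≈ -792.60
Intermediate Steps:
n(N) = -(12 + N)/(2*N)
b(t) = -3 + t
b(6)*(-264 + n(-20)) = (-3 + 6)*(-264 + (½)*(-12 - 1*(-20))/(-20)) = 3*(-264 + (½)*(-1/20)*(-12 + 20)) = 3*(-264 + (½)*(-1/20)*8) = 3*(-264 - ⅕) = 3*(-1321/5) = -3963/5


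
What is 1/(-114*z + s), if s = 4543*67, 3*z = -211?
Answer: 1/312399 ≈ 3.2010e-6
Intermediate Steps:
z = -211/3 (z = (⅓)*(-211) = -211/3 ≈ -70.333)
s = 304381
1/(-114*z + s) = 1/(-114*(-211/3) + 304381) = 1/(8018 + 304381) = 1/312399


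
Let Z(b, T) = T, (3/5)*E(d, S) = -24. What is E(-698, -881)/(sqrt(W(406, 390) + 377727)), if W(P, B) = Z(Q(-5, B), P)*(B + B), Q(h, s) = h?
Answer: -40*sqrt(694407)/694407 ≈ -0.048001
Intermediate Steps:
E(d, S) = -40 (E(d, S) = (5/3)*(-24) = -40)
W(P, B) = 2*B*P (W(P, B) = P*(B + B) = P*(2*B) = 2*B*P)
E(-698, -881)/(sqrt(W(406, 390) + 377727)) = -40/sqrt(2*390*406 + 377727) = -40/sqrt(316680 + 377727) = -40*sqrt(694407)/694407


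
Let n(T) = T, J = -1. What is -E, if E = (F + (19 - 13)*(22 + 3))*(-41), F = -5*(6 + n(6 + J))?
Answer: 3895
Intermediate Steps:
F = -55 (F = -5*(6 + (6 - 1)) = -5*(6 + 5) = -5*11 = -55)
E = -3895 (E = (-55 + (19 - 13)*(22 + 3))*(-41) = (-55 + 6*25)*(-41) = (-55 + 150)*(-41) = 95*(-41) = -3895)
-E = -1*(-3895) = 3895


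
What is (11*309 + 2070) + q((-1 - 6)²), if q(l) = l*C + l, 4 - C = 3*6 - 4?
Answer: 5028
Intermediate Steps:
C = -10 (C = 4 - (3*6 - 4) = 4 - (18 - 4) = 4 - 1*14 = 4 - 14 = -10)
q(l) = -9*l (q(l) = l*(-10) + l = -10*l + l = -9*l)
(11*309 + 2070) + q((-1 - 6)²) = (11*309 + 2070) - 9*(-1 - 6)² = (3399 + 2070) - 9*(-7)² = 5469 - 9*49 = 5469 - 441 = 5028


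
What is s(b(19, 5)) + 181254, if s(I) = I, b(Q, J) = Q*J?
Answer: 181349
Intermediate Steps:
b(Q, J) = J*Q
s(b(19, 5)) + 181254 = 5*19 + 181254 = 95 + 181254 = 181349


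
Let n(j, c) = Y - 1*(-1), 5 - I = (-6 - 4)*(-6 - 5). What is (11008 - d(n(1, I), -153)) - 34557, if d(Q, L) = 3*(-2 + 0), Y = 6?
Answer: -23543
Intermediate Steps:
I = -105 (I = 5 - (-6 - 4)*(-6 - 5) = 5 - (-10)*(-11) = 5 - 1*110 = 5 - 110 = -105)
n(j, c) = 7 (n(j, c) = 6 - 1*(-1) = 6 + 1 = 7)
d(Q, L) = -6 (d(Q, L) = 3*(-2) = -6)
(11008 - d(n(1, I), -153)) - 34557 = (11008 - 1*(-6)) - 34557 = (11008 + 6) - 34557 = 11014 - 34557 = -23543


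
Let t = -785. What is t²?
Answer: 616225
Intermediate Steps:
t² = (-785)² = 616225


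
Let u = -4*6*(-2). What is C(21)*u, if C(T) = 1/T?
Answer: 16/7 ≈ 2.2857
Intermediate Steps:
u = 48 (u = -24*(-2) = 48)
C(21)*u = 48/21 = (1/21)*48 = 16/7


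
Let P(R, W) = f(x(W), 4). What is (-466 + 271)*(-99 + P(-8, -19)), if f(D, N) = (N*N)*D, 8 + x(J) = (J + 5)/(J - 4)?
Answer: 974415/23 ≈ 42366.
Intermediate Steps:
x(J) = -8 + (5 + J)/(-4 + J) (x(J) = -8 + (J + 5)/(J - 4) = -8 + (5 + J)/(-4 + J))
f(D, N) = D*N² (f(D, N) = N²*D = D*N²)
P(R, W) = 16*(37 - 7*W)/(-4 + W) (P(R, W) = ((37 - 7*W)/(-4 + W))*4² = ((37 - 7*W)/(-4 + W))*16 = 16*(37 - 7*W)/(-4 + W))
(-466 + 271)*(-99 + P(-8, -19)) = (-466 + 271)*(-99 + 16*(37 - 7*(-19))/(-4 - 19)) = -195*(-99 + 16*(37 + 133)/(-23)) = -195*(-99 + 16*(-1/23)*170) = -195*(-99 - 2720/23) = -195*(-4997/23) = 974415/23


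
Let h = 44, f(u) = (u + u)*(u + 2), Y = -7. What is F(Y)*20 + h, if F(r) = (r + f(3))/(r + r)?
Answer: 78/7 ≈ 11.143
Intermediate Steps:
f(u) = 2*u*(2 + u) (f(u) = (2*u)*(2 + u) = 2*u*(2 + u))
F(r) = (30 + r)/(2*r) (F(r) = (r + 2*3*(2 + 3))/(r + r) = (r + 2*3*5)/((2*r)) = (r + 30)*(1/(2*r)) = (30 + r)*(1/(2*r)) = (30 + r)/(2*r))
F(Y)*20 + h = ((1/2)*(30 - 7)/(-7))*20 + 44 = ((1/2)*(-1/7)*23)*20 + 44 = -23/14*20 + 44 = -230/7 + 44 = 78/7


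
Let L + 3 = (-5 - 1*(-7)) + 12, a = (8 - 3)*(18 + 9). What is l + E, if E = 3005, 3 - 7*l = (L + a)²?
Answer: -278/7 ≈ -39.714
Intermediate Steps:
a = 135 (a = 5*27 = 135)
L = 11 (L = -3 + ((-5 - 1*(-7)) + 12) = -3 + ((-5 + 7) + 12) = -3 + (2 + 12) = -3 + 14 = 11)
l = -21313/7 (l = 3/7 - (11 + 135)²/7 = 3/7 - ⅐*146² = 3/7 - ⅐*21316 = 3/7 - 21316/7 = -21313/7 ≈ -3044.7)
l + E = -21313/7 + 3005 = -278/7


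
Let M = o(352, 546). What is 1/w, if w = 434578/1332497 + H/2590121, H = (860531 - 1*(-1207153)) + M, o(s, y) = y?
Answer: 3451328462137/3881519874248 ≈ 0.88917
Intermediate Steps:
M = 546
H = 2068230 (H = (860531 - 1*(-1207153)) + 546 = (860531 + 1207153) + 546 = 2067684 + 546 = 2068230)
w = 3881519874248/3451328462137 (w = 434578/1332497 + 2068230/2590121 = 3881519874248/3451328462137 ≈ 1.1246)
1/w = 1/(3881519874248/3451328462137) = 3451328462137/3881519874248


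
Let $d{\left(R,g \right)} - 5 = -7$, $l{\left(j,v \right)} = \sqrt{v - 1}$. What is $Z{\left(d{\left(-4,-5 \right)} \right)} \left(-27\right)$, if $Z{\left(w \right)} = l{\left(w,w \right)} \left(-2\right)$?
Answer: $54 i \sqrt{3} \approx 93.531 i$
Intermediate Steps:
$l{\left(j,v \right)} = \sqrt{-1 + v}$
$d{\left(R,g \right)} = -2$ ($d{\left(R,g \right)} = 5 - 7 = -2$)
$Z{\left(w \right)} = - 2 \sqrt{-1 + w}$ ($Z{\left(w \right)} = \sqrt{-1 + w} \left(-2\right) = - 2 \sqrt{-1 + w}$)
$Z{\left(d{\left(-4,-5 \right)} \right)} \left(-27\right) = - 2 \sqrt{-1 - 2} \left(-27\right) = - 2 \sqrt{-3} \left(-27\right) = - 2 i \sqrt{3} \left(-27\right) = 54 i \sqrt{3}$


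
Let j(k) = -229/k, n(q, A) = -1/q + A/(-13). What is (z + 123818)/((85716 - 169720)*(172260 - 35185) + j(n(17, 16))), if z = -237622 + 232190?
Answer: -33740010/3281731714891 ≈ -1.0281e-5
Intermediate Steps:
z = -5432
n(q, A) = -1/q - A/13 (n(q, A) = -1/q + A*(-1/13) = -1/q - A/13)
(z + 123818)/((85716 - 169720)*(172260 - 35185) + j(n(17, 16))) = (-5432 + 123818)/((85716 - 169720)*(172260 - 35185) - 229/(-1/17 - 1/13*16)) = 118386/(-84004*137075 - 229/(-1*1/17 - 16/13)) = 118386/(-11514848300 - 229/(-1/17 - 16/13)) = 118386/(-11514848300 - 229/(-285/221)) = 118386/(-11514848300 - 229*(-221/285)) = 118386/(-11514848300 + 50609/285) = 118386/(-3281731714891/285) = 118386*(-285/3281731714891) = -33740010/3281731714891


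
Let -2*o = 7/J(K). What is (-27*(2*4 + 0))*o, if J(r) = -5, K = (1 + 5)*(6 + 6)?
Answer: -756/5 ≈ -151.20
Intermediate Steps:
K = 72 (K = 6*12 = 72)
o = 7/10 (o = -7/(2*(-5)) = -7*(-1)/(2*5) = -½*(-7/5) = 7/10 ≈ 0.70000)
(-27*(2*4 + 0))*o = -27*(2*4 + 0)*(7/10) = -27*(8 + 0)*(7/10) = -27*8*(7/10) = -216*7/10 = -756/5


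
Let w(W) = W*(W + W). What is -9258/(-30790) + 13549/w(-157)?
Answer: 436787297/758942710 ≈ 0.57552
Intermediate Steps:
w(W) = 2*W² (w(W) = W*(2*W) = 2*W²)
-9258/(-30790) + 13549/w(-157) = -9258/(-30790) + 13549/((2*(-157)²)) = -9258*(-1/30790) + 13549/((2*24649)) = 4629/15395 + 13549/49298 = 436787297/758942710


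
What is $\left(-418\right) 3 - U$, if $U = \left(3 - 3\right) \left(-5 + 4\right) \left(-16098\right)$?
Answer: $-1254$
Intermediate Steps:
$U = 0$ ($U = 0 \left(-1\right) \left(-16098\right) = 0 \left(-16098\right) = 0$)
$\left(-418\right) 3 - U = \left(-418\right) 3 - 0 = -1254 + 0 = -1254$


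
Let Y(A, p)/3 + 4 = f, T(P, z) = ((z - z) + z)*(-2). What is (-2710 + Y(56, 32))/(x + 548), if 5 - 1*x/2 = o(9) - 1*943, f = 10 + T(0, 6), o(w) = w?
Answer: -1364/1213 ≈ -1.1245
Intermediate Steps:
T(P, z) = -2*z (T(P, z) = (0 + z)*(-2) = z*(-2) = -2*z)
f = -2 (f = 10 - 2*6 = 10 - 12 = -2)
Y(A, p) = -18 (Y(A, p) = -12 + 3*(-2) = -12 - 6 = -18)
x = 1878 (x = 10 - 2*(9 - 1*943) = 10 - 2*(9 - 943) = 10 - 2*(-934) = 10 + 1868 = 1878)
(-2710 + Y(56, 32))/(x + 548) = (-2710 - 18)/(1878 + 548) = -2728/2426 = -2728*1/2426 = -1364/1213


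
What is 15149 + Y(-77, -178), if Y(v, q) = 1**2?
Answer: 15150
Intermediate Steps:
Y(v, q) = 1
15149 + Y(-77, -178) = 15149 + 1 = 15150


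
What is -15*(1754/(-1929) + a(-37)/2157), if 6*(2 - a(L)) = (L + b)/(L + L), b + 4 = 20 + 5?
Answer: 699224060/51317187 ≈ 13.626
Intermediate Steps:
b = 21 (b = -4 + (20 + 5) = -4 + 25 = 21)
a(L) = 2 - (21 + L)/(12*L) (a(L) = 2 - (L + 21)/(6*(L + L)) = 2 - (21 + L)/(6*(2*L)) = 2 - (21 + L)*1/(2*L)/6 = 2 - (21 + L)/(12*L))
-15*(1754/(-1929) + a(-37)/2157) = -15*(1754/(-1929) + ((1/12)*(-21 + 23*(-37))/(-37))/2157) = -15*(1754*(-1/1929) + ((1/12)*(-1/37)*(-21 - 851))*(1/2157)) = -15*(-1754/1929 + ((1/12)*(-1/37)*(-872))*(1/2157)) = -15*(-1754/1929 + (218/111)*(1/2157)) = -15*(-1754/1929 + 218/239427) = -15*(-139844812/153951561) = 699224060/51317187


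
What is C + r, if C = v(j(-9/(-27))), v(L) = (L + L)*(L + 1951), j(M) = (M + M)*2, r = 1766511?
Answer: 15945455/9 ≈ 1.7717e+6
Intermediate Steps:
j(M) = 4*M (j(M) = (2*M)*2 = 4*M)
v(L) = 2*L*(1951 + L) (v(L) = (2*L)*(1951 + L) = 2*L*(1951 + L))
C = 46856/9 (C = 2*(4*(-9/(-27)))*(1951 + 4*(-9/(-27))) = 2*(4*(-9*(-1/27)))*(1951 + 4*(-9*(-1/27))) = 2*(4*(⅓))*(1951 + 4*(⅓)) = 2*(4/3)*(1951 + 4/3) = 2*(4/3)*(5857/3) = 46856/9 ≈ 5206.2)
C + r = 46856/9 + 1766511 = 15945455/9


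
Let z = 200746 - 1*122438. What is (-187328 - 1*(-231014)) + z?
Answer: 121994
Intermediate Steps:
z = 78308 (z = 200746 - 122438 = 78308)
(-187328 - 1*(-231014)) + z = (-187328 - 1*(-231014)) + 78308 = (-187328 + 231014) + 78308 = 43686 + 78308 = 121994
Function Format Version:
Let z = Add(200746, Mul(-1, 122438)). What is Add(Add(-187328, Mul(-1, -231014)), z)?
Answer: 121994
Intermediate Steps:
z = 78308 (z = Add(200746, -122438) = 78308)
Add(Add(-187328, Mul(-1, -231014)), z) = Add(Add(-187328, Mul(-1, -231014)), 78308) = Add(Add(-187328, 231014), 78308) = Add(43686, 78308) = 121994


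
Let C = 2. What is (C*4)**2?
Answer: 64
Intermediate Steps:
(C*4)**2 = (2*4)**2 = 8**2 = 64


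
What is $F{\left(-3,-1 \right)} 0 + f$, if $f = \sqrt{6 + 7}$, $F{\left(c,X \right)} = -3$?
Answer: $\sqrt{13} \approx 3.6056$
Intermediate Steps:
$f = \sqrt{13} \approx 3.6056$
$F{\left(-3,-1 \right)} 0 + f = \left(-3\right) 0 + \sqrt{13} = 0 + \sqrt{13} = \sqrt{13}$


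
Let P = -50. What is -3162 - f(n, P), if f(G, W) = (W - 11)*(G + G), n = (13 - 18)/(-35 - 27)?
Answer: -97717/31 ≈ -3152.2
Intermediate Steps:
n = 5/62 (n = -5/(-62) = -5*(-1/62) = 5/62 ≈ 0.080645)
f(G, W) = 2*G*(-11 + W) (f(G, W) = (-11 + W)*(2*G) = 2*G*(-11 + W))
-3162 - f(n, P) = -3162 - 2*5*(-11 - 50)/62 = -3162 - 2*5*(-61)/62 = -3162 - 1*(-305/31) = -3162 + 305/31 = -97717/31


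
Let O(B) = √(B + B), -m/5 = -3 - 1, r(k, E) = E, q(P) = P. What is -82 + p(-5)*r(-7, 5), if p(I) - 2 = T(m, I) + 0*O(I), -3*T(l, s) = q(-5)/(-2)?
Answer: -457/6 ≈ -76.167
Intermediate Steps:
m = 20 (m = -5*(-3 - 1) = -5*(-4) = 20)
T(l, s) = -⅚ (T(l, s) = -(-5)/(3*(-2)) = -(-5)*(-1)/(3*2) = -⅓*5/2 = -⅚)
O(B) = √2*√B (O(B) = √(2*B) = √2*√B)
p(I) = 7/6 (p(I) = 2 + (-⅚ + 0*(√2*√I)) = 2 + (-⅚ + 0) = 2 - ⅚ = 7/6)
-82 + p(-5)*r(-7, 5) = -82 + (7/6)*5 = -82 + 35/6 = -457/6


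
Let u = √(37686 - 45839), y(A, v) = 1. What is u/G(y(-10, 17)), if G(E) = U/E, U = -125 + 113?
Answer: -I*√8153/12 ≈ -7.5245*I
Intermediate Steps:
U = -12
u = I*√8153 (u = √(-8153) = I*√8153 ≈ 90.294*I)
G(E) = -12/E
u/G(y(-10, 17)) = (I*√8153)/((-12/1)) = (I*√8153)/((-12*1)) = (I*√8153)/(-12) = (I*√8153)*(-1/12) = -I*√8153/12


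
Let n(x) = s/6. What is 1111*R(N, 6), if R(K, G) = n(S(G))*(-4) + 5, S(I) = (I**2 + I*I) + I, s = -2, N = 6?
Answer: 21109/3 ≈ 7036.3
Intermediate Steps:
S(I) = I + 2*I**2 (S(I) = (I**2 + I**2) + I = 2*I**2 + I = I + 2*I**2)
n(x) = -1/3 (n(x) = -2/6 = -2*1/6 = -1/3)
R(K, G) = 19/3 (R(K, G) = -1/3*(-4) + 5 = 4/3 + 5 = 19/3)
1111*R(N, 6) = 1111*(19/3) = 21109/3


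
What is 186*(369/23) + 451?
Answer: 79007/23 ≈ 3435.1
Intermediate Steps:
186*(369/23) + 451 = 68634/23 + 451 = 79007/23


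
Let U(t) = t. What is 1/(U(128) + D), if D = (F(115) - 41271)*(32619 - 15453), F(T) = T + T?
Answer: -1/704509678 ≈ -1.4194e-9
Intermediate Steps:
F(T) = 2*T
D = -704509806 (D = (2*115 - 41271)*(32619 - 15453) = (230 - 41271)*17166 = -41041*17166 = -704509806)
1/(U(128) + D) = 1/(128 - 704509806) = 1/(-704509678) = -1/704509678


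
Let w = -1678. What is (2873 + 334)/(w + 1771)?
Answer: 1069/31 ≈ 34.484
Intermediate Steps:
(2873 + 334)/(w + 1771) = (2873 + 334)/(-1678 + 1771) = 3207/93 = 3207*(1/93) = 1069/31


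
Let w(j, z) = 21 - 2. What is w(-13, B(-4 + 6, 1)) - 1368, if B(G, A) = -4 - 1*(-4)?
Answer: -1349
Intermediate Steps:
B(G, A) = 0 (B(G, A) = -4 + 4 = 0)
w(j, z) = 19
w(-13, B(-4 + 6, 1)) - 1368 = 19 - 1368 = -1349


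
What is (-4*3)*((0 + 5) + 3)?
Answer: -96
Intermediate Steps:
(-4*3)*((0 + 5) + 3) = -12*(5 + 3) = -12*8 = -96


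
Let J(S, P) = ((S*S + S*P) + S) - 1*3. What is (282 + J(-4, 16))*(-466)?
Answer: -105782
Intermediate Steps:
J(S, P) = -3 + S + S² + P*S (J(S, P) = ((S² + P*S) + S) - 3 = (S + S² + P*S) - 3 = -3 + S + S² + P*S)
(282 + J(-4, 16))*(-466) = (282 + (-3 - 4 + (-4)² + 16*(-4)))*(-466) = (282 + (-3 - 4 + 16 - 64))*(-466) = (282 - 55)*(-466) = 227*(-466) = -105782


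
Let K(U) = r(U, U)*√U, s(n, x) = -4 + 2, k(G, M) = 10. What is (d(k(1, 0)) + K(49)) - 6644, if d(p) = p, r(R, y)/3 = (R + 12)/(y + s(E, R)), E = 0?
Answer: -310517/47 ≈ -6606.7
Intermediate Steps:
s(n, x) = -2
r(R, y) = 3*(12 + R)/(-2 + y) (r(R, y) = 3*((R + 12)/(y - 2)) = 3*((12 + R)/(-2 + y)) = 3*(12 + R)/(-2 + y))
K(U) = 3*√U*(12 + U)/(-2 + U) (K(U) = (3*(12 + U)/(-2 + U))*√U = 3*√U*(12 + U)/(-2 + U))
(d(k(1, 0)) + K(49)) - 6644 = (10 + 3*√49*(12 + 49)/(-2 + 49)) - 6644 = (10 + 3*7*61/47) - 6644 = (10 + 3*7*(1/47)*61) - 6644 = (10 + 1281/47) - 6644 = 1751/47 - 6644 = -310517/47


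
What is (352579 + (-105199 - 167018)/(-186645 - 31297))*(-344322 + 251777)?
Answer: -7111347020746075/217942 ≈ -3.2630e+10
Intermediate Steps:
(352579 + (-105199 - 167018)/(-186645 - 31297))*(-344322 + 251777) = (352579 - 272217/(-217942))*(-92545) = (352579 - 272217*(-1/217942))*(-92545) = (352579 + 272217/217942)*(-92545) = (76842044635/217942)*(-92545) = -7111347020746075/217942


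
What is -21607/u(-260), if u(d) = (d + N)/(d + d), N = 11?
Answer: -11235640/249 ≈ -45123.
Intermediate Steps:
u(d) = (11 + d)/(2*d) (u(d) = (d + 11)/(d + d) = (11 + d)/((2*d)) = (11 + d)*(1/(2*d)) = (11 + d)/(2*d))
-21607/u(-260) = -21607*(-520/(11 - 260)) = -21607/((1/2)*(-1/260)*(-249)) = -21607/249/520 = -21607*520/249 = -11235640/249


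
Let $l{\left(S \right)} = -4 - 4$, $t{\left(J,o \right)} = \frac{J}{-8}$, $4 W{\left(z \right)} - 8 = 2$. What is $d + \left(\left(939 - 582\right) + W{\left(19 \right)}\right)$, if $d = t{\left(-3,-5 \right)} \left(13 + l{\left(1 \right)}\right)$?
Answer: $\frac{2891}{8} \approx 361.38$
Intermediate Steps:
$W{\left(z \right)} = \frac{5}{2}$ ($W{\left(z \right)} = 2 + \frac{1}{4} \cdot 2 = 2 + \frac{1}{2} = \frac{5}{2}$)
$t{\left(J,o \right)} = - \frac{J}{8}$ ($t{\left(J,o \right)} = J \left(- \frac{1}{8}\right) = - \frac{J}{8}$)
$l{\left(S \right)} = -8$ ($l{\left(S \right)} = -4 - 4 = -8$)
$d = \frac{15}{8}$ ($d = \left(- \frac{1}{8}\right) \left(-3\right) \left(13 - 8\right) = \frac{3}{8} \cdot 5 = \frac{15}{8} \approx 1.875$)
$d + \left(\left(939 - 582\right) + W{\left(19 \right)}\right) = \frac{15}{8} + \left(\left(939 - 582\right) + \frac{5}{2}\right) = \frac{15}{8} + \left(357 + \frac{5}{2}\right) = \frac{15}{8} + \frac{719}{2} = \frac{2891}{8}$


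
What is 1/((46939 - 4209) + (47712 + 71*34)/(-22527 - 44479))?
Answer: 33503/1431558127 ≈ 2.3403e-5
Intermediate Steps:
1/((46939 - 4209) + (47712 + 71*34)/(-22527 - 44479)) = 1/(42730 + (47712 + 2414)/(-67006)) = 1/(42730 + 50126*(-1/67006)) = 1/(42730 - 25063/33503) = 1/(1431558127/33503) = 33503/1431558127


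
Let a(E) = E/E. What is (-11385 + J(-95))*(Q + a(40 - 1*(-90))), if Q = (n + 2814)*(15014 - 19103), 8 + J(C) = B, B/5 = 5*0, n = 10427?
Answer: 616844910064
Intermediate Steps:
B = 0 (B = 5*(5*0) = 5*0 = 0)
J(C) = -8 (J(C) = -8 + 0 = -8)
a(E) = 1
Q = -54142449 (Q = (10427 + 2814)*(15014 - 19103) = 13241*(-4089) = -54142449)
(-11385 + J(-95))*(Q + a(40 - 1*(-90))) = (-11385 - 8)*(-54142449 + 1) = -11393*(-54142448) = 616844910064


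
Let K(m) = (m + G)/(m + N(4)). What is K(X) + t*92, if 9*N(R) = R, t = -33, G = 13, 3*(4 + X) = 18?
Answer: -66657/22 ≈ -3029.9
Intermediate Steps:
X = 2 (X = -4 + (⅓)*18 = -4 + 6 = 2)
N(R) = R/9
K(m) = (13 + m)/(4/9 + m) (K(m) = (m + 13)/(m + (⅑)*4) = (13 + m)/(m + 4/9) = (13 + m)/(4/9 + m))
K(X) + t*92 = 9*(13 + 2)/(4 + 9*2) - 33*92 = 9*15/(4 + 18) - 3036 = 9*15/22 - 3036 = 9*(1/22)*15 - 3036 = 135/22 - 3036 = -66657/22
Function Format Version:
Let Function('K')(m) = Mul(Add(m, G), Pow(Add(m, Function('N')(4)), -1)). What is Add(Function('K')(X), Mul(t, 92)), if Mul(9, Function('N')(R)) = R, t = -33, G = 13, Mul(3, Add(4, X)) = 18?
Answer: Rational(-66657, 22) ≈ -3029.9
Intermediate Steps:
X = 2 (X = Add(-4, Mul(Rational(1, 3), 18)) = Add(-4, 6) = 2)
Function('N')(R) = Mul(Rational(1, 9), R)
Function('K')(m) = Mul(Pow(Add(Rational(4, 9), m), -1), Add(13, m)) (Function('K')(m) = Mul(Add(m, 13), Pow(Add(m, Mul(Rational(1, 9), 4)), -1)) = Mul(Add(13, m), Pow(Add(m, Rational(4, 9)), -1)) = Mul(Add(13, m), Pow(Add(Rational(4, 9), m), -1)) = Mul(Pow(Add(Rational(4, 9), m), -1), Add(13, m)))
Add(Function('K')(X), Mul(t, 92)) = Add(Mul(9, Pow(Add(4, Mul(9, 2)), -1), Add(13, 2)), Mul(-33, 92)) = Add(Mul(9, Pow(Add(4, 18), -1), 15), -3036) = Add(Mul(9, Pow(22, -1), 15), -3036) = Add(Mul(9, Rational(1, 22), 15), -3036) = Add(Rational(135, 22), -3036) = Rational(-66657, 22)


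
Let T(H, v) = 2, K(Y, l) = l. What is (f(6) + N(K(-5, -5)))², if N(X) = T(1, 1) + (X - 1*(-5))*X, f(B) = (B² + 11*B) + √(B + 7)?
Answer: (104 + √13)² ≈ 11579.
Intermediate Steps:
f(B) = B² + √(7 + B) + 11*B (f(B) = (B² + 11*B) + √(7 + B) = B² + √(7 + B) + 11*B)
N(X) = 2 + X*(5 + X) (N(X) = 2 + (X - 1*(-5))*X = 2 + (X + 5)*X = 2 + (5 + X)*X = 2 + X*(5 + X))
(f(6) + N(K(-5, -5)))² = ((6² + √(7 + 6) + 11*6) + (2 + (-5)² + 5*(-5)))² = ((36 + √13 + 66) + (2 + 25 - 25))² = ((102 + √13) + 2)² = (104 + √13)²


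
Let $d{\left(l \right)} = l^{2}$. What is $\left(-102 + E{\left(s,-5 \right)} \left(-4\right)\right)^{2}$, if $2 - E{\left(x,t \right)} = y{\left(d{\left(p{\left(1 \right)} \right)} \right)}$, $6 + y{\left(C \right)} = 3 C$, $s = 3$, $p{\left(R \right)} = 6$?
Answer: $88804$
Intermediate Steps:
$y{\left(C \right)} = -6 + 3 C$
$E{\left(x,t \right)} = -100$ ($E{\left(x,t \right)} = 2 - \left(-6 + 3 \cdot 6^{2}\right) = 2 - \left(-6 + 3 \cdot 36\right) = 2 - \left(-6 + 108\right) = 2 - 102 = -100$)
$\left(-102 + E{\left(s,-5 \right)} \left(-4\right)\right)^{2} = \left(-102 - -400\right)^{2} = \left(-102 + 400\right)^{2} = 298^{2} = 88804$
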